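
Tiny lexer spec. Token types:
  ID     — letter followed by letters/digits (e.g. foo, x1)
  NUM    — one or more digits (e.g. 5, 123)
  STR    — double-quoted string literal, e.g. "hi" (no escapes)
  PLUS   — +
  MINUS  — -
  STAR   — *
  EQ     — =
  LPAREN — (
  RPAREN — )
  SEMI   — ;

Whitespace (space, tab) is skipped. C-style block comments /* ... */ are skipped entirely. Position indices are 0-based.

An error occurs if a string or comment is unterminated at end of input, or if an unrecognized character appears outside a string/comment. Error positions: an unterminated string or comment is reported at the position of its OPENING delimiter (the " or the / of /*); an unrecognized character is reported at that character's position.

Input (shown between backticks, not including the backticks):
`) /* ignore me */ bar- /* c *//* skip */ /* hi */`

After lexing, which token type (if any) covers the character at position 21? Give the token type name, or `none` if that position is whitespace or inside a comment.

Answer: MINUS

Derivation:
pos=0: emit RPAREN ')'
pos=2: enter COMMENT mode (saw '/*')
exit COMMENT mode (now at pos=17)
pos=18: emit ID 'bar' (now at pos=21)
pos=21: emit MINUS '-'
pos=23: enter COMMENT mode (saw '/*')
exit COMMENT mode (now at pos=30)
pos=30: enter COMMENT mode (saw '/*')
exit COMMENT mode (now at pos=40)
pos=41: enter COMMENT mode (saw '/*')
exit COMMENT mode (now at pos=49)
DONE. 3 tokens: [RPAREN, ID, MINUS]
Position 21: char is '-' -> MINUS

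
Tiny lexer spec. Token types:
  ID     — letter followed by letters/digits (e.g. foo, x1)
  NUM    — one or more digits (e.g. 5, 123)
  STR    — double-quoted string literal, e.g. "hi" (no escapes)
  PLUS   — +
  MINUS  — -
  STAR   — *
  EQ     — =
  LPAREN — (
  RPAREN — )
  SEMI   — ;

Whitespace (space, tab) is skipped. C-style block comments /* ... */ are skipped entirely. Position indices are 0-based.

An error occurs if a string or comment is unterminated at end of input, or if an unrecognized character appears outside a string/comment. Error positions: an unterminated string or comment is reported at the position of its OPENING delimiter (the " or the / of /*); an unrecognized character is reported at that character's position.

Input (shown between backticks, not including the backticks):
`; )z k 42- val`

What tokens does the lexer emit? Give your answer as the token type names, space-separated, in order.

pos=0: emit SEMI ';'
pos=2: emit RPAREN ')'
pos=3: emit ID 'z' (now at pos=4)
pos=5: emit ID 'k' (now at pos=6)
pos=7: emit NUM '42' (now at pos=9)
pos=9: emit MINUS '-'
pos=11: emit ID 'val' (now at pos=14)
DONE. 7 tokens: [SEMI, RPAREN, ID, ID, NUM, MINUS, ID]

Answer: SEMI RPAREN ID ID NUM MINUS ID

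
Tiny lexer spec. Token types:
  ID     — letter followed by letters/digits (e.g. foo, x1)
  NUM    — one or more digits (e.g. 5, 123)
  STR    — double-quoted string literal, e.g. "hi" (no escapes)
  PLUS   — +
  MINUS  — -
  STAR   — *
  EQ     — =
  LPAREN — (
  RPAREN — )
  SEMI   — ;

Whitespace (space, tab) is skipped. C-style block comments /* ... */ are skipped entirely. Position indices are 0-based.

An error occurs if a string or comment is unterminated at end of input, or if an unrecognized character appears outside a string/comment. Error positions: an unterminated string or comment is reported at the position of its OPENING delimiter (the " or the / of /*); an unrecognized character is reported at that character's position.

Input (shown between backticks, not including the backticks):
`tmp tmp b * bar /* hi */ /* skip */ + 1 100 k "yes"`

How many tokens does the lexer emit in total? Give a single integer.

pos=0: emit ID 'tmp' (now at pos=3)
pos=4: emit ID 'tmp' (now at pos=7)
pos=8: emit ID 'b' (now at pos=9)
pos=10: emit STAR '*'
pos=12: emit ID 'bar' (now at pos=15)
pos=16: enter COMMENT mode (saw '/*')
exit COMMENT mode (now at pos=24)
pos=25: enter COMMENT mode (saw '/*')
exit COMMENT mode (now at pos=35)
pos=36: emit PLUS '+'
pos=38: emit NUM '1' (now at pos=39)
pos=40: emit NUM '100' (now at pos=43)
pos=44: emit ID 'k' (now at pos=45)
pos=46: enter STRING mode
pos=46: emit STR "yes" (now at pos=51)
DONE. 10 tokens: [ID, ID, ID, STAR, ID, PLUS, NUM, NUM, ID, STR]

Answer: 10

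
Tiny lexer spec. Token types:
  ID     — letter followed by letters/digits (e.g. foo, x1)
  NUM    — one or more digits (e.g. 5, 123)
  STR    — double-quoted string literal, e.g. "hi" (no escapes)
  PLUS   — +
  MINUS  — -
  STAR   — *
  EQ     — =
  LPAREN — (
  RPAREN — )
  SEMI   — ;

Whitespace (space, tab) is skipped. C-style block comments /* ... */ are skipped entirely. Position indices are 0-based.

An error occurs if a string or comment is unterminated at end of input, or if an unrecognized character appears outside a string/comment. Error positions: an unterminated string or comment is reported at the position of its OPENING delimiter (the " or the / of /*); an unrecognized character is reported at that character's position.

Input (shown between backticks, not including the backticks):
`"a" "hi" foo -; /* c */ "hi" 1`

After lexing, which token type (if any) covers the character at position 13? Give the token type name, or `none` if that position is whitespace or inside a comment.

Answer: MINUS

Derivation:
pos=0: enter STRING mode
pos=0: emit STR "a" (now at pos=3)
pos=4: enter STRING mode
pos=4: emit STR "hi" (now at pos=8)
pos=9: emit ID 'foo' (now at pos=12)
pos=13: emit MINUS '-'
pos=14: emit SEMI ';'
pos=16: enter COMMENT mode (saw '/*')
exit COMMENT mode (now at pos=23)
pos=24: enter STRING mode
pos=24: emit STR "hi" (now at pos=28)
pos=29: emit NUM '1' (now at pos=30)
DONE. 7 tokens: [STR, STR, ID, MINUS, SEMI, STR, NUM]
Position 13: char is '-' -> MINUS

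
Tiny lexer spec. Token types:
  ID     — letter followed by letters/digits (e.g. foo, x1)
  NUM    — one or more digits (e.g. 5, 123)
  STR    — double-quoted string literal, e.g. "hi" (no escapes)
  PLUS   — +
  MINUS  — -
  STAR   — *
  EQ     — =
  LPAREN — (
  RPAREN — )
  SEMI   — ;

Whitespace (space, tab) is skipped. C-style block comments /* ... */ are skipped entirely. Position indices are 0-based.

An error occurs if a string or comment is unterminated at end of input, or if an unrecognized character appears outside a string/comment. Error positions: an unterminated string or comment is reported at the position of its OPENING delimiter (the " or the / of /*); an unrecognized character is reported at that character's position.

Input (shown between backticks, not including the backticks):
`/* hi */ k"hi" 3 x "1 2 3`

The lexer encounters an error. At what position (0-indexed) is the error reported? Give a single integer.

pos=0: enter COMMENT mode (saw '/*')
exit COMMENT mode (now at pos=8)
pos=9: emit ID 'k' (now at pos=10)
pos=10: enter STRING mode
pos=10: emit STR "hi" (now at pos=14)
pos=15: emit NUM '3' (now at pos=16)
pos=17: emit ID 'x' (now at pos=18)
pos=19: enter STRING mode
pos=19: ERROR — unterminated string

Answer: 19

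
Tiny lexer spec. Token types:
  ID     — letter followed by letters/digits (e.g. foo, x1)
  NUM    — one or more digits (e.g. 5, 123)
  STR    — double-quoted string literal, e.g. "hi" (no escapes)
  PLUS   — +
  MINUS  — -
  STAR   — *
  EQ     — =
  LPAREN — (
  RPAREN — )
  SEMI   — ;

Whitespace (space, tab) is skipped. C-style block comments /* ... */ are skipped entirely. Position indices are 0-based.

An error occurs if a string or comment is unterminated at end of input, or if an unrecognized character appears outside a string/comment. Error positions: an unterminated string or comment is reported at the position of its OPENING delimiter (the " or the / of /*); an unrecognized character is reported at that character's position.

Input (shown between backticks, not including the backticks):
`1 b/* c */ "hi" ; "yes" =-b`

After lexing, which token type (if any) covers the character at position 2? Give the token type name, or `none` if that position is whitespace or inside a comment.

pos=0: emit NUM '1' (now at pos=1)
pos=2: emit ID 'b' (now at pos=3)
pos=3: enter COMMENT mode (saw '/*')
exit COMMENT mode (now at pos=10)
pos=11: enter STRING mode
pos=11: emit STR "hi" (now at pos=15)
pos=16: emit SEMI ';'
pos=18: enter STRING mode
pos=18: emit STR "yes" (now at pos=23)
pos=24: emit EQ '='
pos=25: emit MINUS '-'
pos=26: emit ID 'b' (now at pos=27)
DONE. 8 tokens: [NUM, ID, STR, SEMI, STR, EQ, MINUS, ID]
Position 2: char is 'b' -> ID

Answer: ID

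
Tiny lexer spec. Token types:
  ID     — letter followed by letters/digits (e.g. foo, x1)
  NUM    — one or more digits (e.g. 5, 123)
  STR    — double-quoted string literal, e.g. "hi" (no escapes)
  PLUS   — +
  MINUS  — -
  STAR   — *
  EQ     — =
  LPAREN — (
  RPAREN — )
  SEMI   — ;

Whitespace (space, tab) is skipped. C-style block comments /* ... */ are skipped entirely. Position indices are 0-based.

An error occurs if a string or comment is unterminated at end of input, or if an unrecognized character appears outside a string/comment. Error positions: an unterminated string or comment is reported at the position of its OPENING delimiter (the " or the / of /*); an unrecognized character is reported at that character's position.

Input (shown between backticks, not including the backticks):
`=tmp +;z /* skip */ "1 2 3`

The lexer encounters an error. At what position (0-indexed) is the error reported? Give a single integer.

pos=0: emit EQ '='
pos=1: emit ID 'tmp' (now at pos=4)
pos=5: emit PLUS '+'
pos=6: emit SEMI ';'
pos=7: emit ID 'z' (now at pos=8)
pos=9: enter COMMENT mode (saw '/*')
exit COMMENT mode (now at pos=19)
pos=20: enter STRING mode
pos=20: ERROR — unterminated string

Answer: 20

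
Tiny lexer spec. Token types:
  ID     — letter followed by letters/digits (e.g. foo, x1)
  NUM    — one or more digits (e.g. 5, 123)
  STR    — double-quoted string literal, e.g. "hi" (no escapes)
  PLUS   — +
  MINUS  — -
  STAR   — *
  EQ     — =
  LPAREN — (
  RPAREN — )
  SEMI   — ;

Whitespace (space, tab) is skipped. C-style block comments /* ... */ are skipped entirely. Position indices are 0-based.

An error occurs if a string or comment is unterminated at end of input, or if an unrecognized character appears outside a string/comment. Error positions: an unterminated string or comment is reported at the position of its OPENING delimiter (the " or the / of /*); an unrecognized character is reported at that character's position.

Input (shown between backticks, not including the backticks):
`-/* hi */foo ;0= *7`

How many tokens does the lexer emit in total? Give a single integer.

Answer: 7

Derivation:
pos=0: emit MINUS '-'
pos=1: enter COMMENT mode (saw '/*')
exit COMMENT mode (now at pos=9)
pos=9: emit ID 'foo' (now at pos=12)
pos=13: emit SEMI ';'
pos=14: emit NUM '0' (now at pos=15)
pos=15: emit EQ '='
pos=17: emit STAR '*'
pos=18: emit NUM '7' (now at pos=19)
DONE. 7 tokens: [MINUS, ID, SEMI, NUM, EQ, STAR, NUM]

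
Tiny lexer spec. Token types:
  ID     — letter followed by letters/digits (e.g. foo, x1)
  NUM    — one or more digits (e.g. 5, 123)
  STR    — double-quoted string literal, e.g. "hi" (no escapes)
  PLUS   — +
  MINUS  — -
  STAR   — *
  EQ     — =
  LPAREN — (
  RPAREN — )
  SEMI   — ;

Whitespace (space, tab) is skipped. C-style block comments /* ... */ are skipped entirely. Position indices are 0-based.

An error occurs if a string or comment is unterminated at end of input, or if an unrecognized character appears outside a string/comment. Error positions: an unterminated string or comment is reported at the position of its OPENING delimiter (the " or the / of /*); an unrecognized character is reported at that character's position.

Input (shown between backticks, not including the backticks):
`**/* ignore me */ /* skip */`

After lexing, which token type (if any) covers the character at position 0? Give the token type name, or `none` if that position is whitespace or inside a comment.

Answer: STAR

Derivation:
pos=0: emit STAR '*'
pos=1: emit STAR '*'
pos=2: enter COMMENT mode (saw '/*')
exit COMMENT mode (now at pos=17)
pos=18: enter COMMENT mode (saw '/*')
exit COMMENT mode (now at pos=28)
DONE. 2 tokens: [STAR, STAR]
Position 0: char is '*' -> STAR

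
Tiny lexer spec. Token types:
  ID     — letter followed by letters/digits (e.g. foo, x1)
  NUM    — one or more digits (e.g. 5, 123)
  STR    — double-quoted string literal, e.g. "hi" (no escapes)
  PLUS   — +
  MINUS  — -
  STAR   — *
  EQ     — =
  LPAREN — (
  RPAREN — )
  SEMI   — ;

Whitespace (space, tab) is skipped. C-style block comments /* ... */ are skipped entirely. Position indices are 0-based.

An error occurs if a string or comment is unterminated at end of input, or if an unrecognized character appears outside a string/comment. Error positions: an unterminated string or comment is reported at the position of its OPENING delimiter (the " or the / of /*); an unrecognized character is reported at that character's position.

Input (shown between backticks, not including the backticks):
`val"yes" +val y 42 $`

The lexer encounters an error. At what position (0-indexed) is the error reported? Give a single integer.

Answer: 19

Derivation:
pos=0: emit ID 'val' (now at pos=3)
pos=3: enter STRING mode
pos=3: emit STR "yes" (now at pos=8)
pos=9: emit PLUS '+'
pos=10: emit ID 'val' (now at pos=13)
pos=14: emit ID 'y' (now at pos=15)
pos=16: emit NUM '42' (now at pos=18)
pos=19: ERROR — unrecognized char '$'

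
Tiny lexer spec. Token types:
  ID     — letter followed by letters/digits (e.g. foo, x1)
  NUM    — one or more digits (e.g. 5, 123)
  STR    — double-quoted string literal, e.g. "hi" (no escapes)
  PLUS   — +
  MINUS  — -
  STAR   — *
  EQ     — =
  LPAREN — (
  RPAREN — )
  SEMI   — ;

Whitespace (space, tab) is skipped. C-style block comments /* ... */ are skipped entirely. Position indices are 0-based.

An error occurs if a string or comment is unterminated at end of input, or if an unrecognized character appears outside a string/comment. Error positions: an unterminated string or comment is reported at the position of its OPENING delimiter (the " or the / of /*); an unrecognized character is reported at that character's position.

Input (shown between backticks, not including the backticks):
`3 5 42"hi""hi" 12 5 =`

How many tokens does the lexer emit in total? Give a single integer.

pos=0: emit NUM '3' (now at pos=1)
pos=2: emit NUM '5' (now at pos=3)
pos=4: emit NUM '42' (now at pos=6)
pos=6: enter STRING mode
pos=6: emit STR "hi" (now at pos=10)
pos=10: enter STRING mode
pos=10: emit STR "hi" (now at pos=14)
pos=15: emit NUM '12' (now at pos=17)
pos=18: emit NUM '5' (now at pos=19)
pos=20: emit EQ '='
DONE. 8 tokens: [NUM, NUM, NUM, STR, STR, NUM, NUM, EQ]

Answer: 8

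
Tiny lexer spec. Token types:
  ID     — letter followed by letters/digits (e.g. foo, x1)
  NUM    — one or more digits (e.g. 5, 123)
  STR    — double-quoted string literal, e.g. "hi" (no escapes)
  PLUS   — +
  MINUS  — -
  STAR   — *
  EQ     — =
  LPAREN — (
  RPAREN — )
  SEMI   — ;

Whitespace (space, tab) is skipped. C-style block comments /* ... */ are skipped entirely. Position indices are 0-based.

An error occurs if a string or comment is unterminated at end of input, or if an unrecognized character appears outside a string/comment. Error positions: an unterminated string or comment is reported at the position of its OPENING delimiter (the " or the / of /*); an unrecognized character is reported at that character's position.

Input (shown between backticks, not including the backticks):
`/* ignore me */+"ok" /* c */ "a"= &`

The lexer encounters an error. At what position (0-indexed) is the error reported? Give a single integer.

Answer: 34

Derivation:
pos=0: enter COMMENT mode (saw '/*')
exit COMMENT mode (now at pos=15)
pos=15: emit PLUS '+'
pos=16: enter STRING mode
pos=16: emit STR "ok" (now at pos=20)
pos=21: enter COMMENT mode (saw '/*')
exit COMMENT mode (now at pos=28)
pos=29: enter STRING mode
pos=29: emit STR "a" (now at pos=32)
pos=32: emit EQ '='
pos=34: ERROR — unrecognized char '&'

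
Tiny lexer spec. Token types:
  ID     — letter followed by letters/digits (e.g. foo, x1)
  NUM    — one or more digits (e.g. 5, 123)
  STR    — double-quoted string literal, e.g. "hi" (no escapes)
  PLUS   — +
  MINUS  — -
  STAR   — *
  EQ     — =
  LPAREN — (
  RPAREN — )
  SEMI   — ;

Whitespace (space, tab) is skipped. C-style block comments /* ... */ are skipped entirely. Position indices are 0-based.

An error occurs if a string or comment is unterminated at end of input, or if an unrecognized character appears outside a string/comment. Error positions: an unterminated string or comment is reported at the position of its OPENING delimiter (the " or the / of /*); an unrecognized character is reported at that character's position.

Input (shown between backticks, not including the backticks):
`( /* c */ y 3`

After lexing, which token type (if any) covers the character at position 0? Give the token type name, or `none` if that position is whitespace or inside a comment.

Answer: LPAREN

Derivation:
pos=0: emit LPAREN '('
pos=2: enter COMMENT mode (saw '/*')
exit COMMENT mode (now at pos=9)
pos=10: emit ID 'y' (now at pos=11)
pos=12: emit NUM '3' (now at pos=13)
DONE. 3 tokens: [LPAREN, ID, NUM]
Position 0: char is '(' -> LPAREN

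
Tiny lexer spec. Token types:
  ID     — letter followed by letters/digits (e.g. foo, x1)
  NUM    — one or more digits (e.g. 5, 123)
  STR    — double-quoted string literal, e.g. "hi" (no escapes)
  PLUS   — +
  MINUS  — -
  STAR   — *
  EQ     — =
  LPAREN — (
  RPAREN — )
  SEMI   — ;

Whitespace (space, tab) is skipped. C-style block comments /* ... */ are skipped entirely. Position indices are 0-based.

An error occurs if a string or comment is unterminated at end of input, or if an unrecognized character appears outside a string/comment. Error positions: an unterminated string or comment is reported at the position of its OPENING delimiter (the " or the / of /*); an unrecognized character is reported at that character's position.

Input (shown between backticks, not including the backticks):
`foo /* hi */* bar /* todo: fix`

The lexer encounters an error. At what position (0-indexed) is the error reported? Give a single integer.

Answer: 18

Derivation:
pos=0: emit ID 'foo' (now at pos=3)
pos=4: enter COMMENT mode (saw '/*')
exit COMMENT mode (now at pos=12)
pos=12: emit STAR '*'
pos=14: emit ID 'bar' (now at pos=17)
pos=18: enter COMMENT mode (saw '/*')
pos=18: ERROR — unterminated comment (reached EOF)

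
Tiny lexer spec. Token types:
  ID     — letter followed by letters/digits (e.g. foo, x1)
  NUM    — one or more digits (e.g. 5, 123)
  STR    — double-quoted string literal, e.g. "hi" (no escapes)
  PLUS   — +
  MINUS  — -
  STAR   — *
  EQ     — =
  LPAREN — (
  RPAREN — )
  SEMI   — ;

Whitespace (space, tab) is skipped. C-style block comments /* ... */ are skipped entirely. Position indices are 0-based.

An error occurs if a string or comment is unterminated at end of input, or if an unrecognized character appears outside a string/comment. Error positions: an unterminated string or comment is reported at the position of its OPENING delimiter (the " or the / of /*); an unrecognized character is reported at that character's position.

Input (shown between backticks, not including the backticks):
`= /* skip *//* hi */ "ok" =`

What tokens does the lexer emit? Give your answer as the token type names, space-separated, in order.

pos=0: emit EQ '='
pos=2: enter COMMENT mode (saw '/*')
exit COMMENT mode (now at pos=12)
pos=12: enter COMMENT mode (saw '/*')
exit COMMENT mode (now at pos=20)
pos=21: enter STRING mode
pos=21: emit STR "ok" (now at pos=25)
pos=26: emit EQ '='
DONE. 3 tokens: [EQ, STR, EQ]

Answer: EQ STR EQ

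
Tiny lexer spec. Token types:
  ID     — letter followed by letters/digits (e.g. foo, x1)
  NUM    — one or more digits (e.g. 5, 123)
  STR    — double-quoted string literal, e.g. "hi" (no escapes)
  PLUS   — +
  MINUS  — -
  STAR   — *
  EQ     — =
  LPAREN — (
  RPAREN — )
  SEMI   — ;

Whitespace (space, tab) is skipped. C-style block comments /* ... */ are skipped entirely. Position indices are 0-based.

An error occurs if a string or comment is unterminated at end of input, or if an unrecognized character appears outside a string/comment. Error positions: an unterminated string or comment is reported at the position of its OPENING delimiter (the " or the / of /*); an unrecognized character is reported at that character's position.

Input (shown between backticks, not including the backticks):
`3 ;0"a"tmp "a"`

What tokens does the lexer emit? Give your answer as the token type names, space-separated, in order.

pos=0: emit NUM '3' (now at pos=1)
pos=2: emit SEMI ';'
pos=3: emit NUM '0' (now at pos=4)
pos=4: enter STRING mode
pos=4: emit STR "a" (now at pos=7)
pos=7: emit ID 'tmp' (now at pos=10)
pos=11: enter STRING mode
pos=11: emit STR "a" (now at pos=14)
DONE. 6 tokens: [NUM, SEMI, NUM, STR, ID, STR]

Answer: NUM SEMI NUM STR ID STR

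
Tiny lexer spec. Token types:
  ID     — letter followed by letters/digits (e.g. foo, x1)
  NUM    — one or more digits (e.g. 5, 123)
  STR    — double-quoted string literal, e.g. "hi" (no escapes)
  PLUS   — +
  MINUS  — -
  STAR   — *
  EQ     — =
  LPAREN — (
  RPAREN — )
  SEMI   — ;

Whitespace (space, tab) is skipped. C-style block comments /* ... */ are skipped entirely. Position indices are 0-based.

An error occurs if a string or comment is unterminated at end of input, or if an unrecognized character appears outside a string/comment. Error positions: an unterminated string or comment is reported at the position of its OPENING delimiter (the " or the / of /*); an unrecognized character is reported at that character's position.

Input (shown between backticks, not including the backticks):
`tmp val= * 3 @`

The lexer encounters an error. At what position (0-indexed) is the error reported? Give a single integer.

pos=0: emit ID 'tmp' (now at pos=3)
pos=4: emit ID 'val' (now at pos=7)
pos=7: emit EQ '='
pos=9: emit STAR '*'
pos=11: emit NUM '3' (now at pos=12)
pos=13: ERROR — unrecognized char '@'

Answer: 13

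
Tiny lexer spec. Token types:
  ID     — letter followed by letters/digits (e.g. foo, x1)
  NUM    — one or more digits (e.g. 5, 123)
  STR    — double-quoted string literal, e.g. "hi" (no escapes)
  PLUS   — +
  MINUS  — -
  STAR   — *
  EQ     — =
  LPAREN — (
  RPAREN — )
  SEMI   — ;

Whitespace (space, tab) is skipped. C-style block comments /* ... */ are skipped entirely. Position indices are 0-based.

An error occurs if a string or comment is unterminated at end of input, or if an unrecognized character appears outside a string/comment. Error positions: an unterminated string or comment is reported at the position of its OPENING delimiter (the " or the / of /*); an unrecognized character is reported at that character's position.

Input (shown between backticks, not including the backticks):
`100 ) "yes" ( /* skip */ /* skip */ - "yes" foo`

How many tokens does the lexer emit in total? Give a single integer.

pos=0: emit NUM '100' (now at pos=3)
pos=4: emit RPAREN ')'
pos=6: enter STRING mode
pos=6: emit STR "yes" (now at pos=11)
pos=12: emit LPAREN '('
pos=14: enter COMMENT mode (saw '/*')
exit COMMENT mode (now at pos=24)
pos=25: enter COMMENT mode (saw '/*')
exit COMMENT mode (now at pos=35)
pos=36: emit MINUS '-'
pos=38: enter STRING mode
pos=38: emit STR "yes" (now at pos=43)
pos=44: emit ID 'foo' (now at pos=47)
DONE. 7 tokens: [NUM, RPAREN, STR, LPAREN, MINUS, STR, ID]

Answer: 7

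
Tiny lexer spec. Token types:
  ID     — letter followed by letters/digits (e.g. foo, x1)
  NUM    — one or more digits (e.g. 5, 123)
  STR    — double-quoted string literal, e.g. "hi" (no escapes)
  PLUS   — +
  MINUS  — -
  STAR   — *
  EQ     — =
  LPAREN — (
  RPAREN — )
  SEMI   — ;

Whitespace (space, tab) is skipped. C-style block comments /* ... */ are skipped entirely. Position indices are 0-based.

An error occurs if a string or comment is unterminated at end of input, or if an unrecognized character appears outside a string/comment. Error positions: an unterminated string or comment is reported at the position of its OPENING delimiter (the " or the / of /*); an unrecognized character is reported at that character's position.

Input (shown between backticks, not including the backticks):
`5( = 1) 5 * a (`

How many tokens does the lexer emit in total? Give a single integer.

Answer: 9

Derivation:
pos=0: emit NUM '5' (now at pos=1)
pos=1: emit LPAREN '('
pos=3: emit EQ '='
pos=5: emit NUM '1' (now at pos=6)
pos=6: emit RPAREN ')'
pos=8: emit NUM '5' (now at pos=9)
pos=10: emit STAR '*'
pos=12: emit ID 'a' (now at pos=13)
pos=14: emit LPAREN '('
DONE. 9 tokens: [NUM, LPAREN, EQ, NUM, RPAREN, NUM, STAR, ID, LPAREN]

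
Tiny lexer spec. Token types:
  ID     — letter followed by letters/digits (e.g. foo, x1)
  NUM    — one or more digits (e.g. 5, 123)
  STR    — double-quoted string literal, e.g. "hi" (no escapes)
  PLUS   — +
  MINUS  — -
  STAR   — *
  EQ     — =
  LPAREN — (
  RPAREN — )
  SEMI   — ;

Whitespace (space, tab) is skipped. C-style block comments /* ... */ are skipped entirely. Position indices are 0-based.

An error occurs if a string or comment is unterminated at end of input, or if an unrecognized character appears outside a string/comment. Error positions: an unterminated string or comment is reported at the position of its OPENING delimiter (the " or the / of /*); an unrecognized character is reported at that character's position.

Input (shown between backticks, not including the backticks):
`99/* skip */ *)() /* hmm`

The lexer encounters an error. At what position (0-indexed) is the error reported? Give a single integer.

Answer: 18

Derivation:
pos=0: emit NUM '99' (now at pos=2)
pos=2: enter COMMENT mode (saw '/*')
exit COMMENT mode (now at pos=12)
pos=13: emit STAR '*'
pos=14: emit RPAREN ')'
pos=15: emit LPAREN '('
pos=16: emit RPAREN ')'
pos=18: enter COMMENT mode (saw '/*')
pos=18: ERROR — unterminated comment (reached EOF)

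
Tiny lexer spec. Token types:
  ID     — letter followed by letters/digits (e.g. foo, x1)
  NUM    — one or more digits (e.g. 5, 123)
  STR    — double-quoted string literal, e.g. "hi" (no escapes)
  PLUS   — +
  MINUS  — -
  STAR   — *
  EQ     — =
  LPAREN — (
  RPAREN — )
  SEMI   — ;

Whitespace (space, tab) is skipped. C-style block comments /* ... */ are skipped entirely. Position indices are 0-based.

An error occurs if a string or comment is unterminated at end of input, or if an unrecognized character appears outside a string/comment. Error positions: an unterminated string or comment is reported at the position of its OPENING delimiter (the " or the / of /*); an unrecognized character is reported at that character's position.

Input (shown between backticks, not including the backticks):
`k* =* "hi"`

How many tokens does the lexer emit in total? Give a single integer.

Answer: 5

Derivation:
pos=0: emit ID 'k' (now at pos=1)
pos=1: emit STAR '*'
pos=3: emit EQ '='
pos=4: emit STAR '*'
pos=6: enter STRING mode
pos=6: emit STR "hi" (now at pos=10)
DONE. 5 tokens: [ID, STAR, EQ, STAR, STR]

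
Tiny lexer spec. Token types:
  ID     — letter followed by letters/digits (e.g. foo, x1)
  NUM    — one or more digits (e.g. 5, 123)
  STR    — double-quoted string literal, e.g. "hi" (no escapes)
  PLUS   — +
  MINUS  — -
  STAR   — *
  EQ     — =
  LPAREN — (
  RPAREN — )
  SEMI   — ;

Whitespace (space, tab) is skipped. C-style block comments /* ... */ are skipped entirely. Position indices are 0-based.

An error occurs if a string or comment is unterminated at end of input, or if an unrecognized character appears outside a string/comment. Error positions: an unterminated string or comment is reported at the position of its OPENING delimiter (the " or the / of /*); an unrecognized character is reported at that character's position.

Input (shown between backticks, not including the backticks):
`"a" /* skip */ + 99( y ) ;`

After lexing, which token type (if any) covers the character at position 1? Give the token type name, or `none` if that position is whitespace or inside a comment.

pos=0: enter STRING mode
pos=0: emit STR "a" (now at pos=3)
pos=4: enter COMMENT mode (saw '/*')
exit COMMENT mode (now at pos=14)
pos=15: emit PLUS '+'
pos=17: emit NUM '99' (now at pos=19)
pos=19: emit LPAREN '('
pos=21: emit ID 'y' (now at pos=22)
pos=23: emit RPAREN ')'
pos=25: emit SEMI ';'
DONE. 7 tokens: [STR, PLUS, NUM, LPAREN, ID, RPAREN, SEMI]
Position 1: char is 'a' -> STR

Answer: STR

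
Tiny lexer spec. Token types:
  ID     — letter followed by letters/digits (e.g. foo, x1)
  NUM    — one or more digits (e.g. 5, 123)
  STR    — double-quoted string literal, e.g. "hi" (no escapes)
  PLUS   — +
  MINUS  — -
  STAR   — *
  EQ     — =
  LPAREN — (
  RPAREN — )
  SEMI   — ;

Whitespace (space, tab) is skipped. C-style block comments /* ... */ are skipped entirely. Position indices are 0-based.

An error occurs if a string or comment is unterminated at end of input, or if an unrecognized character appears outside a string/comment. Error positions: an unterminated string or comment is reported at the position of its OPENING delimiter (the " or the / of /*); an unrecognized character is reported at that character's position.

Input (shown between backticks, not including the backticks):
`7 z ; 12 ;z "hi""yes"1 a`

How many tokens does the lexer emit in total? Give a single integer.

Answer: 10

Derivation:
pos=0: emit NUM '7' (now at pos=1)
pos=2: emit ID 'z' (now at pos=3)
pos=4: emit SEMI ';'
pos=6: emit NUM '12' (now at pos=8)
pos=9: emit SEMI ';'
pos=10: emit ID 'z' (now at pos=11)
pos=12: enter STRING mode
pos=12: emit STR "hi" (now at pos=16)
pos=16: enter STRING mode
pos=16: emit STR "yes" (now at pos=21)
pos=21: emit NUM '1' (now at pos=22)
pos=23: emit ID 'a' (now at pos=24)
DONE. 10 tokens: [NUM, ID, SEMI, NUM, SEMI, ID, STR, STR, NUM, ID]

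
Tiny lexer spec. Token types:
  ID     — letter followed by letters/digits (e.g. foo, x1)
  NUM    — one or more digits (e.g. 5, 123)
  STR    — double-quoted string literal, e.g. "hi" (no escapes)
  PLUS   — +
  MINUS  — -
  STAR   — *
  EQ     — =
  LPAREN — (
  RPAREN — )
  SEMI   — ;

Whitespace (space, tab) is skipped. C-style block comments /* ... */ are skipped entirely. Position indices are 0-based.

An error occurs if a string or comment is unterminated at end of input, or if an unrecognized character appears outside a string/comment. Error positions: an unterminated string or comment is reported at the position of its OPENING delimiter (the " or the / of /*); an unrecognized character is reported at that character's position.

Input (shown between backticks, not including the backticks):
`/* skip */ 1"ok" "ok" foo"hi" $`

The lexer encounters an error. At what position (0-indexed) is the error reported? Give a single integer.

pos=0: enter COMMENT mode (saw '/*')
exit COMMENT mode (now at pos=10)
pos=11: emit NUM '1' (now at pos=12)
pos=12: enter STRING mode
pos=12: emit STR "ok" (now at pos=16)
pos=17: enter STRING mode
pos=17: emit STR "ok" (now at pos=21)
pos=22: emit ID 'foo' (now at pos=25)
pos=25: enter STRING mode
pos=25: emit STR "hi" (now at pos=29)
pos=30: ERROR — unrecognized char '$'

Answer: 30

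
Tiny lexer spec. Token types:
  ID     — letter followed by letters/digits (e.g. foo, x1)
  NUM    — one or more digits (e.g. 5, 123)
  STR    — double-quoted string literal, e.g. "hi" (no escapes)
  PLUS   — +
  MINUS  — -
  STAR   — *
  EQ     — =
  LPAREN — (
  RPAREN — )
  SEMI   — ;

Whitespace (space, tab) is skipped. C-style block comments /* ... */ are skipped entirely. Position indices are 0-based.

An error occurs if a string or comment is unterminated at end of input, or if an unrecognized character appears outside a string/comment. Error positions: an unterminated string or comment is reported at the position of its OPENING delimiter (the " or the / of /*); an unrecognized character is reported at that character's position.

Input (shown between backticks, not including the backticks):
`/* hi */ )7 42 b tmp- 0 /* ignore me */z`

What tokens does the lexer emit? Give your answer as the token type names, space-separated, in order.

pos=0: enter COMMENT mode (saw '/*')
exit COMMENT mode (now at pos=8)
pos=9: emit RPAREN ')'
pos=10: emit NUM '7' (now at pos=11)
pos=12: emit NUM '42' (now at pos=14)
pos=15: emit ID 'b' (now at pos=16)
pos=17: emit ID 'tmp' (now at pos=20)
pos=20: emit MINUS '-'
pos=22: emit NUM '0' (now at pos=23)
pos=24: enter COMMENT mode (saw '/*')
exit COMMENT mode (now at pos=39)
pos=39: emit ID 'z' (now at pos=40)
DONE. 8 tokens: [RPAREN, NUM, NUM, ID, ID, MINUS, NUM, ID]

Answer: RPAREN NUM NUM ID ID MINUS NUM ID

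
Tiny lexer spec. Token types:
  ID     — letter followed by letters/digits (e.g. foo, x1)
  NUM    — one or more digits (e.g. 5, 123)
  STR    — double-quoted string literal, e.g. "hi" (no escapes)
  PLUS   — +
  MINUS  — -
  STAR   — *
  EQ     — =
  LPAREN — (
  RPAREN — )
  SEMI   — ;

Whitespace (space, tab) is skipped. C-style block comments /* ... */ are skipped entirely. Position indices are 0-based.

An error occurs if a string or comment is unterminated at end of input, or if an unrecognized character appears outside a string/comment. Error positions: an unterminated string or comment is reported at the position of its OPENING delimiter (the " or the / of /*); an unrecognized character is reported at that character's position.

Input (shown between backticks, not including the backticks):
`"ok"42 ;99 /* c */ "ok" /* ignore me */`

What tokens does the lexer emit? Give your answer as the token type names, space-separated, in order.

Answer: STR NUM SEMI NUM STR

Derivation:
pos=0: enter STRING mode
pos=0: emit STR "ok" (now at pos=4)
pos=4: emit NUM '42' (now at pos=6)
pos=7: emit SEMI ';'
pos=8: emit NUM '99' (now at pos=10)
pos=11: enter COMMENT mode (saw '/*')
exit COMMENT mode (now at pos=18)
pos=19: enter STRING mode
pos=19: emit STR "ok" (now at pos=23)
pos=24: enter COMMENT mode (saw '/*')
exit COMMENT mode (now at pos=39)
DONE. 5 tokens: [STR, NUM, SEMI, NUM, STR]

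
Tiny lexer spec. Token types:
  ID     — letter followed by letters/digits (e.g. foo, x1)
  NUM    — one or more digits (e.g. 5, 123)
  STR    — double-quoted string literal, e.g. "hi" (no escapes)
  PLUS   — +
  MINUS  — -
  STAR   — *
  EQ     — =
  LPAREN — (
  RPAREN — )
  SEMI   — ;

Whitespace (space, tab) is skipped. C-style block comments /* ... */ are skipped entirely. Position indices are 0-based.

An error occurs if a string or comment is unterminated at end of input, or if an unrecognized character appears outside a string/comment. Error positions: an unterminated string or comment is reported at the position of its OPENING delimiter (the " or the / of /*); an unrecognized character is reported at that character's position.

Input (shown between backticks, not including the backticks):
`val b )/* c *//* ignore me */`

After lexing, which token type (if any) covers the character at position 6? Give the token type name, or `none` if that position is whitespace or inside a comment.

pos=0: emit ID 'val' (now at pos=3)
pos=4: emit ID 'b' (now at pos=5)
pos=6: emit RPAREN ')'
pos=7: enter COMMENT mode (saw '/*')
exit COMMENT mode (now at pos=14)
pos=14: enter COMMENT mode (saw '/*')
exit COMMENT mode (now at pos=29)
DONE. 3 tokens: [ID, ID, RPAREN]
Position 6: char is ')' -> RPAREN

Answer: RPAREN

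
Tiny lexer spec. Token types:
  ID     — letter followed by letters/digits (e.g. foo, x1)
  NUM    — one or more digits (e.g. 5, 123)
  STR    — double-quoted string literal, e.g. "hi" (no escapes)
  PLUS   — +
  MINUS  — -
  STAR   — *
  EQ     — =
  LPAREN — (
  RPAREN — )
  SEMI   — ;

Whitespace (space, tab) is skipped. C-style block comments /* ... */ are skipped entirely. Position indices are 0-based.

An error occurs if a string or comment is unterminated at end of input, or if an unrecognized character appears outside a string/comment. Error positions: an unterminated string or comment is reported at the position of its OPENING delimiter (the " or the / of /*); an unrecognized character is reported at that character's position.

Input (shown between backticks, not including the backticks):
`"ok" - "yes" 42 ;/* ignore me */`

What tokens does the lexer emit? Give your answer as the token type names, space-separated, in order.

pos=0: enter STRING mode
pos=0: emit STR "ok" (now at pos=4)
pos=5: emit MINUS '-'
pos=7: enter STRING mode
pos=7: emit STR "yes" (now at pos=12)
pos=13: emit NUM '42' (now at pos=15)
pos=16: emit SEMI ';'
pos=17: enter COMMENT mode (saw '/*')
exit COMMENT mode (now at pos=32)
DONE. 5 tokens: [STR, MINUS, STR, NUM, SEMI]

Answer: STR MINUS STR NUM SEMI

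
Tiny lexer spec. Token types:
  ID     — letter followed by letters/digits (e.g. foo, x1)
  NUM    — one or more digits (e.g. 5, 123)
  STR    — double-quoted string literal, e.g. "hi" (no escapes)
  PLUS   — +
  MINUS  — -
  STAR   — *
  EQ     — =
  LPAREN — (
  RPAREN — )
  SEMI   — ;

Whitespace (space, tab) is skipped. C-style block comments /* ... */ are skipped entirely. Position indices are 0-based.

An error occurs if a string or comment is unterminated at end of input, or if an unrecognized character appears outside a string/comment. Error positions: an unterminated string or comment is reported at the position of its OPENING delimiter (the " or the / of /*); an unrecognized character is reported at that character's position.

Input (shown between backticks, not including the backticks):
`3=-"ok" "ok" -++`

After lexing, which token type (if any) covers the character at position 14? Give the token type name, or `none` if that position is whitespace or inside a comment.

pos=0: emit NUM '3' (now at pos=1)
pos=1: emit EQ '='
pos=2: emit MINUS '-'
pos=3: enter STRING mode
pos=3: emit STR "ok" (now at pos=7)
pos=8: enter STRING mode
pos=8: emit STR "ok" (now at pos=12)
pos=13: emit MINUS '-'
pos=14: emit PLUS '+'
pos=15: emit PLUS '+'
DONE. 8 tokens: [NUM, EQ, MINUS, STR, STR, MINUS, PLUS, PLUS]
Position 14: char is '+' -> PLUS

Answer: PLUS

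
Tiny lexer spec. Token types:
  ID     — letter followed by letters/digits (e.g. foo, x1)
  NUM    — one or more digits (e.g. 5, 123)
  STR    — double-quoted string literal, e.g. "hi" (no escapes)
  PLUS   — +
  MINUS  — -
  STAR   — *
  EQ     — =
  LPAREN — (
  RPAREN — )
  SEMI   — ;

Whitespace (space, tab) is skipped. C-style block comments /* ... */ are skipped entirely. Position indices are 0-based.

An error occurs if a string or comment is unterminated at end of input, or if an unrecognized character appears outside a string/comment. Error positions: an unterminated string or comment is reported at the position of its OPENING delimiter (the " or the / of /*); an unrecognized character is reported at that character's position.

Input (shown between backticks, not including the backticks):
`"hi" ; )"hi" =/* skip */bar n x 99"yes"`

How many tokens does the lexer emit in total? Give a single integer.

pos=0: enter STRING mode
pos=0: emit STR "hi" (now at pos=4)
pos=5: emit SEMI ';'
pos=7: emit RPAREN ')'
pos=8: enter STRING mode
pos=8: emit STR "hi" (now at pos=12)
pos=13: emit EQ '='
pos=14: enter COMMENT mode (saw '/*')
exit COMMENT mode (now at pos=24)
pos=24: emit ID 'bar' (now at pos=27)
pos=28: emit ID 'n' (now at pos=29)
pos=30: emit ID 'x' (now at pos=31)
pos=32: emit NUM '99' (now at pos=34)
pos=34: enter STRING mode
pos=34: emit STR "yes" (now at pos=39)
DONE. 10 tokens: [STR, SEMI, RPAREN, STR, EQ, ID, ID, ID, NUM, STR]

Answer: 10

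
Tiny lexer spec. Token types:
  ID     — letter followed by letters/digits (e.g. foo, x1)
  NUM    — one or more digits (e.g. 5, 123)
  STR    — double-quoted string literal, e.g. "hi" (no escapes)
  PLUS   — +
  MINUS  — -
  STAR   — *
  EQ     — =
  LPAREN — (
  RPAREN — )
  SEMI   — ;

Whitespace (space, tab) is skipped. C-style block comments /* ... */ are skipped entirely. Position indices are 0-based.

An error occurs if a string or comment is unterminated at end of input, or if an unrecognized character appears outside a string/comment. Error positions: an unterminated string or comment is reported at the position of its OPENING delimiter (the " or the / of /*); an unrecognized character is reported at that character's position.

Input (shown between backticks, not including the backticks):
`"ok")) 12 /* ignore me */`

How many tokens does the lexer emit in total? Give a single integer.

pos=0: enter STRING mode
pos=0: emit STR "ok" (now at pos=4)
pos=4: emit RPAREN ')'
pos=5: emit RPAREN ')'
pos=7: emit NUM '12' (now at pos=9)
pos=10: enter COMMENT mode (saw '/*')
exit COMMENT mode (now at pos=25)
DONE. 4 tokens: [STR, RPAREN, RPAREN, NUM]

Answer: 4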